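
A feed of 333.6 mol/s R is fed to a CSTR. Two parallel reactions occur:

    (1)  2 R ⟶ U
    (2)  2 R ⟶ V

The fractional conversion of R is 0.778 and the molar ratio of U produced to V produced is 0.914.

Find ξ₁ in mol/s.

ξ₁ = 62 mol/s

Conversion of R: R consumed = 0.778 × 333.6 = 259.5 mol/s = 2ξ₁ + 2ξ₂.
Selectivity: 1ξ₁ / (1ξ₂) = 0.914 → ξ₁ = 0.914 ξ₂.
Substitute: (2·0.914 + 2) ξ₂ = 259.5 → ξ₂ = 67.8 mol/s, ξ₁ = 61.97 mol/s.
Outlet amounts (n = n₀ + Σ ν·ξ):
  R: 333.6 − 2(61.97) − 2(67.8) = 74.06
  U: 0 + 1(61.97) = 61.97
  V: 0 + 1(67.8) = 67.8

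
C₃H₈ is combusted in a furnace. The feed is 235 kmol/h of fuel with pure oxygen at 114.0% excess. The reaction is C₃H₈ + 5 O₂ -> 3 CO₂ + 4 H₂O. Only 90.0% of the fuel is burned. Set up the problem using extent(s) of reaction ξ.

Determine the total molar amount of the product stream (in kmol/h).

Stoichiometric O₂ = 5 × 235 = 1175 kmol/h; O₂ fed = 1175 × 2.140 = 2514 kmol/h.
Fuel reacted = 0.9 × 235 → ξ = 211.5 kmol/h.
Outlet (n = n₀ + ν ξ):
  C₃H₈: 235 − 1(211.5) = 23.5
  O₂: 2514 − 5(211.5) = 1457
  CO₂: 0 + 3(211.5) = 634.5
  H₂O: 0 + 4(211.5) = 846
Total out = 23.5 + 1457 + 634.5 + 846 = 2961 kmol/h.

2960 kmol/h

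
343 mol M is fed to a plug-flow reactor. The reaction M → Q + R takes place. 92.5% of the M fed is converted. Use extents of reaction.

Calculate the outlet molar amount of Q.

317 mol

M reacted = 0.925 × 343 = 317.3 mol; ν_M = −1, so ξ = 317.3/1 = 317.3 mol.
Outlet amounts (n = n₀ + ν ξ):
  M: 343 − 1(317.3) = 25.72
  Q: 0 + 1(317.3) = 317.3
  R: 0 + 1(317.3) = 317.3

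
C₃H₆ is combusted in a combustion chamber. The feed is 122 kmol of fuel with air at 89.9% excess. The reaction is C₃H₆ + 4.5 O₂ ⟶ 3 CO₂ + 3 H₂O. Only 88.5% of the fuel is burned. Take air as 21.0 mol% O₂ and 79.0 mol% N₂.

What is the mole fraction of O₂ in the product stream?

0.108

Stoichiometric O₂ = 4.5 × 122 = 549 kmol; O₂ fed = 549 × 1.899 = 1043 kmol.
N₂ fed = 1043 × 79/21 = 3922 kmol.
Fuel reacted = 0.885 × 122 → ξ = 108 kmol.
Outlet (n = n₀ + ν ξ):
  C₃H₆: 122 − 1(108) = 14.03
  O₂: 1043 − 4.5(108) = 556.7
  N₂: 3922 (inert)
  CO₂: 0 + 3(108) = 323.9
  H₂O: 0 + 3(108) = 323.9
Total out = 5141 kmol; y_O₂ = 556.7 / 5141 = 0.1083.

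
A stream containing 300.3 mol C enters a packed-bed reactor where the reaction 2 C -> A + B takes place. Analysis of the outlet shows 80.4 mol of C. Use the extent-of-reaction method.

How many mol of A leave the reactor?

110 mol

For C: n = n₀ − 2ξ → 80.4 = 300.3 − 2ξ, giving ξ = 110 mol.
Outlet amounts (n = n₀ + ν ξ):
  C: 300.3 − 2(110) = 80.4
  A: 0 + 1(110) = 110
  B: 0 + 1(110) = 110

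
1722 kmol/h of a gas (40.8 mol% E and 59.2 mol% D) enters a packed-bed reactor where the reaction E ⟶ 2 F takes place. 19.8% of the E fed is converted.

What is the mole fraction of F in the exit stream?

0.149

E reacted = 0.198 × 702.6 = 139.1 kmol/h; ν_E = −1, so ξ = 139.1/1 = 139.1 kmol/h.
Outlet amounts (n = n₀ + ν ξ):
  E: 702.6 − 1(139.1) = 563.5
  F: 0 + 2(139.1) = 278.2
  D: 1019 (inert)
Total out = 1861 kmol/h; y_F = 278.2 / 1861 = 0.1495.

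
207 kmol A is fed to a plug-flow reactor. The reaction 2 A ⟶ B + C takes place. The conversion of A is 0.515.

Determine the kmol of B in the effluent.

A reacted = 0.515 × 207 = 106.6 kmol; ν_A = −2, so ξ = 106.6/2 = 53.3 kmol.
Outlet amounts (n = n₀ + ν ξ):
  A: 207 − 2(53.3) = 100.4
  B: 0 + 1(53.3) = 53.3
  C: 0 + 1(53.3) = 53.3

53.3 kmol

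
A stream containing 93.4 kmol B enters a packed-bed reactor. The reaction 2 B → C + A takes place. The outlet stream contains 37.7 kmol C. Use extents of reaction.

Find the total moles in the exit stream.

For C: n = n₀ + 1ξ → 37.7 = 0 + 1ξ, giving ξ = 37.7 kmol.
Outlet amounts (n = n₀ + ν ξ):
  B: 93.4 − 2(37.7) = 18
  C: 0 + 1(37.7) = 37.7
  A: 0 + 1(37.7) = 37.7
Total out = 18 + 37.7 + 37.7 = 93.4 kmol.

93.4 kmol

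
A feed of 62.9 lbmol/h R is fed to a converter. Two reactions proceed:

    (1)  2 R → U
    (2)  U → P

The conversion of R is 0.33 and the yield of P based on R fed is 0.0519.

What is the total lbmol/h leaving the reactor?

Conversion of R: R consumed = 2ξ₁ = 0.33 × 62.9 → ξ₁ = 10.38 lbmol/h.
Yield of P: 1ξ₂ / 62.9 = 0.0519 → ξ₂ = 3.265 lbmol/h.
Outlet amounts (n = n₀ + Σ ν·ξ):
  R: 62.9 − 2(10.38) = 42.14
  U: 0 + 1(10.38) − 1(3.265) = 7.114
  P: 0 + 1(3.265) = 3.265
Total out = 42.14 + 7.114 + 3.265 = 52.52 lbmol/h.

52.5 lbmol/h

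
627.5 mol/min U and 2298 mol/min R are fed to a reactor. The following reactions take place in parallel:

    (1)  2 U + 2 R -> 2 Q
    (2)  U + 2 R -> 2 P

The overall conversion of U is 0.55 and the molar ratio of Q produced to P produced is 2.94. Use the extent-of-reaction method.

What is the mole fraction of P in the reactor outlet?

Conversion of U: U consumed = 0.55 × 627.5 = 345.1 mol/min = 2ξ₁ + 1ξ₂.
Selectivity: 2ξ₁ / (2ξ₂) = 2.94 → ξ₁ = 2.94 ξ₂.
Substitute: (2·2.94 + 1) ξ₂ = 345.1 → ξ₂ = 50.16 mol/min, ξ₁ = 147.5 mol/min.
Outlet amounts (n = n₀ + Σ ν·ξ):
  U: 627.5 − 2(147.5) − 1(50.16) = 282.4
  R: 2298 − 2(147.5) − 2(50.16) = 1903
  Q: 0 + 2(147.5) = 295
  P: 0 + 2(50.16) = 100.3
Total out = 2580 mol/min; y_P = 100.3 / 2580 = 0.03888.

0.0389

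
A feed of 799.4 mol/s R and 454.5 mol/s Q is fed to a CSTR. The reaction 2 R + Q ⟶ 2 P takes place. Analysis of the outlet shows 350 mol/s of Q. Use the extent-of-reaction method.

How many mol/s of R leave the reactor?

590 mol/s

For Q: n = n₀ − 1ξ → 350 = 454.5 − 1ξ, giving ξ = 104.5 mol/s.
Outlet amounts (n = n₀ + ν ξ):
  R: 799.4 − 2(104.5) = 590.4
  Q: 454.5 − 1(104.5) = 350
  P: 0 + 2(104.5) = 209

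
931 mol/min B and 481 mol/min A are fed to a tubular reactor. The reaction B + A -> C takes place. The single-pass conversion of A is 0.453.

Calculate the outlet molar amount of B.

713 mol/min

A reacted = 0.453 × 481 = 217.9 mol/min; ν_A = −1, so ξ = 217.9/1 = 217.9 mol/min.
Outlet amounts (n = n₀ + ν ξ):
  B: 931 − 1(217.9) = 713.1
  A: 481 − 1(217.9) = 263.1
  C: 0 + 1(217.9) = 217.9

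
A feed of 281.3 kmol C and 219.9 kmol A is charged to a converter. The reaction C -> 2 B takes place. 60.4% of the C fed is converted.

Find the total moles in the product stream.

671 kmol

C reacted = 0.604 × 281.3 = 169.9 kmol; ν_C = −1, so ξ = 169.9/1 = 169.9 kmol.
Outlet amounts (n = n₀ + ν ξ):
  C: 281.3 − 1(169.9) = 111.4
  B: 0 + 2(169.9) = 339.8
  A: 219.9 (inert)
Total out = 111.4 + 339.8 + 219.9 = 671.1 kmol.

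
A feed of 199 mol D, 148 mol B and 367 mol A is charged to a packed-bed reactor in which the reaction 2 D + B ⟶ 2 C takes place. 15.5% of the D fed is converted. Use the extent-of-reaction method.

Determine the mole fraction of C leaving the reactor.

D reacted = 0.155 × 199 = 30.84 mol; ν_D = −2, so ξ = 30.84/2 = 15.42 mol.
Outlet amounts (n = n₀ + ν ξ):
  D: 199 − 2(15.42) = 168.2
  B: 148 − 1(15.42) = 132.6
  C: 0 + 2(15.42) = 30.84
  A: 367 (inert)
Total out = 698.6 mol; y_C = 30.84 / 698.6 = 0.04415.

0.0442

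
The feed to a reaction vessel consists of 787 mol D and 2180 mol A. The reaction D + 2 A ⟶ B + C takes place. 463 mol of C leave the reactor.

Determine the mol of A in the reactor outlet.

For C: n = n₀ + 1ξ → 463 = 0 + 1ξ, giving ξ = 463 mol.
Outlet amounts (n = n₀ + ν ξ):
  D: 787 − 1(463) = 324
  A: 2180 − 2(463) = 1254
  B: 0 + 1(463) = 463
  C: 0 + 1(463) = 463

1250 mol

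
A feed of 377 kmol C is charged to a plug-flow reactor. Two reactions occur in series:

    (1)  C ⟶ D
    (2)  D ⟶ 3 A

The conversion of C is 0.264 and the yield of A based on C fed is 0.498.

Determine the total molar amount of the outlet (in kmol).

Conversion of C: C consumed = 1ξ₁ = 0.264 × 377 → ξ₁ = 99.53 kmol.
Yield of A: 3ξ₂ / 377 = 0.498 → ξ₂ = 62.58 kmol.
Outlet amounts (n = n₀ + Σ ν·ξ):
  C: 377 − 1(99.53) = 277.5
  D: 0 + 1(99.53) − 1(62.58) = 36.95
  A: 0 + 3(62.58) = 187.7
Total out = 277.5 + 36.95 + 187.7 = 502.2 kmol.

502 kmol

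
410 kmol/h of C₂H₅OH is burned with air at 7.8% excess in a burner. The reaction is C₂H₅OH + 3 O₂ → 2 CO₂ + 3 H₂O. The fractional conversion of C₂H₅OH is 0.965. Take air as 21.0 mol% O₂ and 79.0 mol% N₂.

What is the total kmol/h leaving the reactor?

Stoichiometric O₂ = 3 × 410 = 1230 kmol/h; O₂ fed = 1230 × 1.078 = 1326 kmol/h.
N₂ fed = 1326 × 79/21 = 4988 kmol/h.
Fuel reacted = 0.965 × 410 → ξ = 395.6 kmol/h.
Outlet (n = n₀ + ν ξ):
  C₂H₅OH: 410 − 1(395.6) = 14.35
  O₂: 1326 − 3(395.6) = 139
  N₂: 4988 (inert)
  CO₂: 0 + 2(395.6) = 791.3
  H₂O: 0 + 3(395.6) = 1187
Total out = 14.35 + 139 + 4988 + 791.3 + 1187 = 7120 kmol/h.

7120 kmol/h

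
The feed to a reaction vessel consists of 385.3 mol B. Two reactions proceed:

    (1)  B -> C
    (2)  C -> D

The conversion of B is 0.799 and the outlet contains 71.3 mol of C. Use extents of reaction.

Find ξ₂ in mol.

ξ₂ = 237 mol

Conversion of B: B consumed = 1ξ₁ = 0.799 × 385.3 → ξ₁ = 307.9 mol.
C balance: n_C = 0 + 1ξ₁ − 1ξ₂ = 71.3 → ξ₂ = (1·307.9 − 71.3)/1 = 236.6 mol.
Outlet amounts (n = n₀ + Σ ν·ξ):
  B: 385.3 − 1(307.9) = 77.45
  C: 0 + 1(307.9) − 1(236.6) = 71.3
  D: 0 + 1(236.6) = 236.6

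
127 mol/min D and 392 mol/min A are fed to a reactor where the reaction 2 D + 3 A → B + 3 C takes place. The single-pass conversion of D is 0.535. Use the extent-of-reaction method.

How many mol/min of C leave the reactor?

D reacted = 0.535 × 127 = 67.95 mol/min; ν_D = −2, so ξ = 67.95/2 = 33.97 mol/min.
Outlet amounts (n = n₀ + ν ξ):
  D: 127 − 2(33.97) = 59.05
  A: 392 − 3(33.97) = 290.1
  B: 0 + 1(33.97) = 33.97
  C: 0 + 3(33.97) = 101.9

102 mol/min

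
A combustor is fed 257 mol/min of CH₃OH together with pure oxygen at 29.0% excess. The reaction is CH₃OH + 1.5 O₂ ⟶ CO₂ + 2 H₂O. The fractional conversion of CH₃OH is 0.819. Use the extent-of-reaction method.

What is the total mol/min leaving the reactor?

860 mol/min

Stoichiometric O₂ = 1.5 × 257 = 385.5 mol/min; O₂ fed = 385.5 × 1.290 = 497.3 mol/min.
Fuel reacted = 0.819 × 257 → ξ = 210.5 mol/min.
Outlet (n = n₀ + ν ξ):
  CH₃OH: 257 − 1(210.5) = 46.52
  O₂: 497.3 − 1.5(210.5) = 181.6
  CO₂: 0 + 1(210.5) = 210.5
  H₂O: 0 + 2(210.5) = 421
Total out = 46.52 + 181.6 + 210.5 + 421 = 859.5 mol/min.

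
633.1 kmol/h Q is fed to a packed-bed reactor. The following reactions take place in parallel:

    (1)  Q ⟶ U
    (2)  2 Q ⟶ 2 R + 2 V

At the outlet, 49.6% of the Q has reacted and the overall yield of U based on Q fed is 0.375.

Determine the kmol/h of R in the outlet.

76.6 kmol/h

Yield of U: 1ξ₁ / 633.1 = 0.375 → ξ₁ = 237.4 kmol/h.
Conversion of Q: 1ξ₁ + 2ξ₂ = 0.496 × 633.1 = 314 → ξ₂ = 38.3 kmol/h.
Outlet amounts (n = n₀ + Σ ν·ξ):
  Q: 633.1 − 1(237.4) − 2(38.3) = 319.1
  U: 0 + 1(237.4) = 237.4
  R: 0 + 2(38.3) = 76.61
  V: 0 + 2(38.3) = 76.61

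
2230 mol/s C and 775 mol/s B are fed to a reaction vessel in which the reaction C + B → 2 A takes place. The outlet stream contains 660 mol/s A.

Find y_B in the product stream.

0.148

For A: n = n₀ + 2ξ → 660 = 0 + 2ξ, giving ξ = 330 mol/s.
Outlet amounts (n = n₀ + ν ξ):
  C: 2230 − 1(330) = 1900
  B: 775 − 1(330) = 445
  A: 0 + 2(330) = 660
Total out = 3005 mol/s; y_B = 445 / 3005 = 0.1481.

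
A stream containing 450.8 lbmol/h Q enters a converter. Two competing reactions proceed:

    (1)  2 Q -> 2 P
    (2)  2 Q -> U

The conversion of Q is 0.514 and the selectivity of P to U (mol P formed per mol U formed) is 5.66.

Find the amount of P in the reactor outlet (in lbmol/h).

Conversion of Q: Q consumed = 0.514 × 450.8 = 231.7 lbmol/h = 2ξ₁ + 2ξ₂.
Selectivity: 2ξ₁ / (1ξ₂) = 5.66 → ξ₁ = 2.83 ξ₂.
Substitute: (2·2.83 + 2) ξ₂ = 231.7 → ξ₂ = 30.25 lbmol/h, ξ₁ = 85.61 lbmol/h.
Outlet amounts (n = n₀ + Σ ν·ξ):
  Q: 450.8 − 2(85.61) − 2(30.25) = 219.1
  P: 0 + 2(85.61) = 171.2
  U: 0 + 1(30.25) = 30.25

171 lbmol/h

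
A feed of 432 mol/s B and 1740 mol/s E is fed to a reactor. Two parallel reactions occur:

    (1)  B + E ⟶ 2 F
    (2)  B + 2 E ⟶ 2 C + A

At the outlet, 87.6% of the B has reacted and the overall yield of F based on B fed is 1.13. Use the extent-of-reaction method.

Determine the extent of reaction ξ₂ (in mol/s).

ξ₂ = 134 mol/s

Yield of F: 2ξ₁ / 432 = 1.13 → ξ₁ = 244.1 mol/s.
Conversion of B: 1ξ₁ + 1ξ₂ = 0.876 × 432 = 378.4 → ξ₂ = 134.4 mol/s.
Outlet amounts (n = n₀ + Σ ν·ξ):
  B: 432 − 1(244.1) − 1(134.4) = 53.57
  E: 1740 − 1(244.1) − 2(134.4) = 1227
  F: 0 + 2(244.1) = 488.2
  C: 0 + 2(134.4) = 268.7
  A: 0 + 1(134.4) = 134.4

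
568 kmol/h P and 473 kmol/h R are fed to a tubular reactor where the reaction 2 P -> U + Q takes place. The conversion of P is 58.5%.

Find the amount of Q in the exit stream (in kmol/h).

P reacted = 0.585 × 568 = 332.3 kmol/h; ν_P = −2, so ξ = 332.3/2 = 166.1 kmol/h.
Outlet amounts (n = n₀ + ν ξ):
  P: 568 − 2(166.1) = 235.7
  U: 0 + 1(166.1) = 166.1
  Q: 0 + 1(166.1) = 166.1
  R: 473 (inert)

166 kmol/h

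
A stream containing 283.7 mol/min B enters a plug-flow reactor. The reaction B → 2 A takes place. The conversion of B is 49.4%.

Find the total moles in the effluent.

424 mol/min

B reacted = 0.494 × 283.7 = 140.1 mol/min; ν_B = −1, so ξ = 140.1/1 = 140.1 mol/min.
Outlet amounts (n = n₀ + ν ξ):
  B: 283.7 − 1(140.1) = 143.6
  A: 0 + 2(140.1) = 280.3
Total out = 143.6 + 280.3 = 423.8 mol/min.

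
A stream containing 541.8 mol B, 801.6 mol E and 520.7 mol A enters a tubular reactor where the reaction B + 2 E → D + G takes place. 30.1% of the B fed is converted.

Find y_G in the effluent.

0.0959

B reacted = 0.301 × 541.8 = 163.1 mol; ν_B = −1, so ξ = 163.1/1 = 163.1 mol.
Outlet amounts (n = n₀ + ν ξ):
  B: 541.8 − 1(163.1) = 378.7
  E: 801.6 − 2(163.1) = 475.4
  D: 0 + 1(163.1) = 163.1
  G: 0 + 1(163.1) = 163.1
  A: 520.7 (inert)
Total out = 1701 mol; y_G = 163.1 / 1701 = 0.09587.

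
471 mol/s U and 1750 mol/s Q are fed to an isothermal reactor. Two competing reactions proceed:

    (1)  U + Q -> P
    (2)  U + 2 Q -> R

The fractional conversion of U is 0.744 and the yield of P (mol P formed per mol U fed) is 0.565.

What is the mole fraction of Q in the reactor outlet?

0.736

Yield of P: 1ξ₁ / 471 = 0.565 → ξ₁ = 266.1 mol/s.
Conversion of U: 1ξ₁ + 1ξ₂ = 0.744 × 471 = 350.4 → ξ₂ = 84.31 mol/s.
Outlet amounts (n = n₀ + Σ ν·ξ):
  U: 471 − 1(266.1) − 1(84.31) = 120.6
  Q: 1750 − 1(266.1) − 2(84.31) = 1315
  P: 0 + 1(266.1) = 266.1
  R: 0 + 1(84.31) = 84.31
Total out = 1786 mol/s; y_Q = 1315 / 1786 = 0.7363.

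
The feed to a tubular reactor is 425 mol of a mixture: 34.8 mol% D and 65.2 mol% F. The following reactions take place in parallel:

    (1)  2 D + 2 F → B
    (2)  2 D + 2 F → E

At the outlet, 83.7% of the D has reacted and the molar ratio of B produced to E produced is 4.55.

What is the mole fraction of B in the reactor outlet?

0.212

Conversion of D: D consumed = 0.837 × 147.9 = 123.8 mol = 2ξ₁ + 2ξ₂.
Selectivity: 1ξ₁ / (1ξ₂) = 4.55 → ξ₁ = 4.55 ξ₂.
Substitute: (2·4.55 + 2) ξ₂ = 123.8 → ξ₂ = 11.15 mol, ξ₁ = 50.74 mol.
Outlet amounts (n = n₀ + Σ ν·ξ):
  D: 147.9 − 2(50.74) − 2(11.15) = 24.11
  F: 277.1 − 2(50.74) − 2(11.15) = 153.3
  B: 0 + 1(50.74) = 50.74
  E: 0 + 1(11.15) = 11.15
Total out = 239.3 mol; y_B = 50.74 / 239.3 = 0.212.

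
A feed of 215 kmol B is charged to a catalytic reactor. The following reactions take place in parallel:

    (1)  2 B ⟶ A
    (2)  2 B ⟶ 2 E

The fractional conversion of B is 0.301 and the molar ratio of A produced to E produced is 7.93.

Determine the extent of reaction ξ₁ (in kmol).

Conversion of B: B consumed = 0.301 × 215 = 64.72 kmol = 2ξ₁ + 2ξ₂.
Selectivity: 1ξ₁ / (2ξ₂) = 7.93 → ξ₁ = 15.86 ξ₂.
Substitute: (2·15.86 + 2) ξ₂ = 64.72 → ξ₂ = 1.919 kmol, ξ₁ = 30.44 kmol.
Outlet amounts (n = n₀ + Σ ν·ξ):
  B: 215 − 2(30.44) − 2(1.919) = 150.3
  A: 0 + 1(30.44) = 30.44
  E: 0 + 2(1.919) = 3.838

ξ₁ = 30.4 kmol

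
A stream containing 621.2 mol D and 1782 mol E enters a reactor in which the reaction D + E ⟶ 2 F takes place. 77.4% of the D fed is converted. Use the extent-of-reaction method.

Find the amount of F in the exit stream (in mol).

D reacted = 0.774 × 621.2 = 480.8 mol; ν_D = −1, so ξ = 480.8/1 = 480.8 mol.
Outlet amounts (n = n₀ + ν ξ):
  D: 621.2 − 1(480.8) = 140.4
  E: 1782 − 1(480.8) = 1301
  F: 0 + 2(480.8) = 961.6

962 mol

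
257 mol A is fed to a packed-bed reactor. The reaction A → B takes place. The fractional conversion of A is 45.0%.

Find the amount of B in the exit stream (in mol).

A reacted = 0.45 × 257 = 115.7 mol; ν_A = −1, so ξ = 115.7/1 = 115.7 mol.
Outlet amounts (n = n₀ + ν ξ):
  A: 257 − 1(115.7) = 141.3
  B: 0 + 1(115.7) = 115.7

116 mol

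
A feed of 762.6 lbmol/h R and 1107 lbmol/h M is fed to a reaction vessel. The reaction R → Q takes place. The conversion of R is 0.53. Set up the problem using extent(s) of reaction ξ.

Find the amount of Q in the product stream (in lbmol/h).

404 lbmol/h

R reacted = 0.53 × 762.6 = 404.2 lbmol/h; ν_R = −1, so ξ = 404.2/1 = 404.2 lbmol/h.
Outlet amounts (n = n₀ + ν ξ):
  R: 762.6 − 1(404.2) = 358.4
  Q: 0 + 1(404.2) = 404.2
  M: 1107 (inert)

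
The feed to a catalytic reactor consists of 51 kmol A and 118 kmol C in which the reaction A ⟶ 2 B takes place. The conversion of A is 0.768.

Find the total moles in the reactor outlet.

A reacted = 0.768 × 51 = 39.17 kmol; ν_A = −1, so ξ = 39.17/1 = 39.17 kmol.
Outlet amounts (n = n₀ + ν ξ):
  A: 51 − 1(39.17) = 11.83
  B: 0 + 2(39.17) = 78.34
  C: 118 (inert)
Total out = 11.83 + 78.34 + 118 = 208.2 kmol.

208 kmol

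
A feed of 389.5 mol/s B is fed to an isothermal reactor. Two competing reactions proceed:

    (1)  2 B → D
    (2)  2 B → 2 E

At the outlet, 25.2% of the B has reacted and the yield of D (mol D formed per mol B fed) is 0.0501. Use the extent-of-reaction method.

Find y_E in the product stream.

0.16

Yield of D: 1ξ₁ / 389.5 = 0.0501 → ξ₁ = 19.51 mol/s.
Conversion of B: 2ξ₁ + 2ξ₂ = 0.252 × 389.5 = 98.15 → ξ₂ = 29.56 mol/s.
Outlet amounts (n = n₀ + Σ ν·ξ):
  B: 389.5 − 2(19.51) − 2(29.56) = 291.3
  D: 0 + 1(19.51) = 19.51
  E: 0 + 2(29.56) = 59.13
Total out = 370 mol/s; y_E = 59.13 / 370 = 0.1598.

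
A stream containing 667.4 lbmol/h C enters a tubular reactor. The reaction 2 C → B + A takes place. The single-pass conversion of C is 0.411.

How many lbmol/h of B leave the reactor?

C reacted = 0.411 × 667.4 = 274.3 lbmol/h; ν_C = −2, so ξ = 274.3/2 = 137.2 lbmol/h.
Outlet amounts (n = n₀ + ν ξ):
  C: 667.4 − 2(137.2) = 393.1
  B: 0 + 1(137.2) = 137.2
  A: 0 + 1(137.2) = 137.2

137 lbmol/h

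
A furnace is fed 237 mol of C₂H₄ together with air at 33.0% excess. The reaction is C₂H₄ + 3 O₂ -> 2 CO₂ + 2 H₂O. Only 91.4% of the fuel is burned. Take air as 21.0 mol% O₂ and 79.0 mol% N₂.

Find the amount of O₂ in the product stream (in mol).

Stoichiometric O₂ = 3 × 237 = 711 mol; O₂ fed = 711 × 1.330 = 945.6 mol.
N₂ fed = 945.6 × 79/21 = 3557 mol.
Fuel reacted = 0.914 × 237 → ξ = 216.6 mol.
Outlet (n = n₀ + ν ξ):
  C₂H₄: 237 − 1(216.6) = 20.38
  O₂: 945.6 − 3(216.6) = 295.8
  N₂: 3557 (inert)
  CO₂: 0 + 2(216.6) = 433.2
  H₂O: 0 + 2(216.6) = 433.2

296 mol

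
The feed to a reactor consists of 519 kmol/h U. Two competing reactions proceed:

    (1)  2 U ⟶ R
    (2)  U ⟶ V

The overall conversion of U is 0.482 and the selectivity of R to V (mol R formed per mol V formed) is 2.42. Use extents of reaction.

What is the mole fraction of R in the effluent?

0.25

Conversion of U: U consumed = 0.482 × 519 = 250.2 kmol/h = 2ξ₁ + 1ξ₂.
Selectivity: 1ξ₁ / (1ξ₂) = 2.42 → ξ₁ = 2.42 ξ₂.
Substitute: (2·2.42 + 1) ξ₂ = 250.2 → ξ₂ = 42.84 kmol/h, ξ₁ = 103.7 kmol/h.
Outlet amounts (n = n₀ + Σ ν·ξ):
  U: 519 − 2(103.7) − 1(42.84) = 268.8
  R: 0 + 1(103.7) = 103.7
  V: 0 + 1(42.84) = 42.84
Total out = 415.3 kmol/h; y_R = 103.7 / 415.3 = 0.2496.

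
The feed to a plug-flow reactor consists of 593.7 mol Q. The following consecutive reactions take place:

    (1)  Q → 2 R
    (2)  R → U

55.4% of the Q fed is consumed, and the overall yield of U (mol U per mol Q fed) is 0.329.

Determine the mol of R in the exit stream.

Conversion of Q: Q consumed = 1ξ₁ = 0.554 × 593.7 → ξ₁ = 328.9 mol.
Yield of U: 1ξ₂ / 593.7 = 0.329 → ξ₂ = 195.3 mol.
Outlet amounts (n = n₀ + Σ ν·ξ):
  Q: 593.7 − 1(328.9) = 264.8
  R: 0 + 2(328.9) − 1(195.3) = 462.5
  U: 0 + 1(195.3) = 195.3

462 mol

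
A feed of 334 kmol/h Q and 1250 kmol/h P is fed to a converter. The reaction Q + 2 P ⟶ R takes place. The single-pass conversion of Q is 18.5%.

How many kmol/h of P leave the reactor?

Q reacted = 0.185 × 334 = 61.79 kmol/h; ν_Q = −1, so ξ = 61.79/1 = 61.79 kmol/h.
Outlet amounts (n = n₀ + ν ξ):
  Q: 334 − 1(61.79) = 272.2
  P: 1250 − 2(61.79) = 1126
  R: 0 + 1(61.79) = 61.79

1130 kmol/h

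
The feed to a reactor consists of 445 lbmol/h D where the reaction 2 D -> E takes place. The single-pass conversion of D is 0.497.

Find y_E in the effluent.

0.331

D reacted = 0.497 × 445 = 221.2 lbmol/h; ν_D = −2, so ξ = 221.2/2 = 110.6 lbmol/h.
Outlet amounts (n = n₀ + ν ξ):
  D: 445 − 2(110.6) = 223.8
  E: 0 + 1(110.6) = 110.6
Total out = 334.4 lbmol/h; y_E = 110.6 / 334.4 = 0.3307.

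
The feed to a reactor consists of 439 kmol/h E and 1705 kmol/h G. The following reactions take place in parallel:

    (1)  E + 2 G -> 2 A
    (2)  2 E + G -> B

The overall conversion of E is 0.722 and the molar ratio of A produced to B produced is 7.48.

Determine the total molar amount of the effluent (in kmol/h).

1830 kmol/h

Conversion of E: E consumed = 0.722 × 439 = 317 kmol/h = 1ξ₁ + 2ξ₂.
Selectivity: 2ξ₁ / (1ξ₂) = 7.48 → ξ₁ = 3.74 ξ₂.
Substitute: (1·3.74 + 2) ξ₂ = 317 → ξ₂ = 55.22 kmol/h, ξ₁ = 206.5 kmol/h.
Outlet amounts (n = n₀ + Σ ν·ξ):
  E: 439 − 1(206.5) − 2(55.22) = 122
  G: 1705 − 2(206.5) − 1(55.22) = 1237
  A: 0 + 2(206.5) = 413
  B: 0 + 1(55.22) = 55.22
Total out = 122 + 1237 + 413 + 55.22 = 1827 kmol/h.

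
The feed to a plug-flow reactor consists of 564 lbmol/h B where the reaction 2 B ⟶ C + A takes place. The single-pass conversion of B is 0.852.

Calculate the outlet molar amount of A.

240 lbmol/h

B reacted = 0.852 × 564 = 480.5 lbmol/h; ν_B = −2, so ξ = 480.5/2 = 240.3 lbmol/h.
Outlet amounts (n = n₀ + ν ξ):
  B: 564 − 2(240.3) = 83.47
  C: 0 + 1(240.3) = 240.3
  A: 0 + 1(240.3) = 240.3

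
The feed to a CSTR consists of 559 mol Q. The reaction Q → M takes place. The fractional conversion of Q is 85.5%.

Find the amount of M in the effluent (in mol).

Q reacted = 0.855 × 559 = 477.9 mol; ν_Q = −1, so ξ = 477.9/1 = 477.9 mol.
Outlet amounts (n = n₀ + ν ξ):
  Q: 559 − 1(477.9) = 81.06
  M: 0 + 1(477.9) = 477.9

478 mol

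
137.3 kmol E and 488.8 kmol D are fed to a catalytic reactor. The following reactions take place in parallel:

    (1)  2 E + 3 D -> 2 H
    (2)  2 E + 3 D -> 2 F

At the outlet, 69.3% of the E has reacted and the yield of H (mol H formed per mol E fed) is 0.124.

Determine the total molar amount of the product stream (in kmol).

Yield of H: 2ξ₁ / 137.3 = 0.124 → ξ₁ = 8.513 kmol.
Conversion of E: 2ξ₁ + 2ξ₂ = 0.693 × 137.3 = 95.15 → ξ₂ = 39.06 kmol.
Outlet amounts (n = n₀ + Σ ν·ξ):
  E: 137.3 − 2(8.513) − 2(39.06) = 42.15
  D: 488.8 − 3(8.513) − 3(39.06) = 346.1
  H: 0 + 2(8.513) = 17.03
  F: 0 + 2(39.06) = 78.12
Total out = 42.15 + 346.1 + 17.03 + 78.12 = 483.4 kmol.

483 kmol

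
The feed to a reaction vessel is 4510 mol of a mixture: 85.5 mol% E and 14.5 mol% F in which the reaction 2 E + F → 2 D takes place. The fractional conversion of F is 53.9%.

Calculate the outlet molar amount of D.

F reacted = 0.539 × 654 = 352.5 mol; ν_F = −1, so ξ = 352.5/1 = 352.5 mol.
Outlet amounts (n = n₀ + ν ξ):
  E: 3856 − 2(352.5) = 3151
  F: 654 − 1(352.5) = 301.5
  D: 0 + 2(352.5) = 705

705 mol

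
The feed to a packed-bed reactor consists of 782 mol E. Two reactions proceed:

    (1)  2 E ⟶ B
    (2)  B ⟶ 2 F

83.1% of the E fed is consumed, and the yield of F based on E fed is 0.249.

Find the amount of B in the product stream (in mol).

Conversion of E: E consumed = 2ξ₁ = 0.831 × 782 → ξ₁ = 324.9 mol.
Yield of F: 2ξ₂ / 782 = 0.249 → ξ₂ = 97.36 mol.
Outlet amounts (n = n₀ + Σ ν·ξ):
  E: 782 − 2(324.9) = 132.2
  B: 0 + 1(324.9) − 1(97.36) = 227.6
  F: 0 + 2(97.36) = 194.7

228 mol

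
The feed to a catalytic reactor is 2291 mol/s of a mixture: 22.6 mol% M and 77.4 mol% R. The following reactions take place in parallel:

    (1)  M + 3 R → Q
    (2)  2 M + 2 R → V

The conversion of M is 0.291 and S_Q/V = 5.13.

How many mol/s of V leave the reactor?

21.1 mol/s

Conversion of M: M consumed = 0.291 × 517.8 = 150.7 mol/s = 1ξ₁ + 2ξ₂.
Selectivity: 1ξ₁ / (1ξ₂) = 5.13 → ξ₁ = 5.13 ξ₂.
Substitute: (1·5.13 + 2) ξ₂ = 150.7 → ξ₂ = 21.13 mol/s, ξ₁ = 108.4 mol/s.
Outlet amounts (n = n₀ + Σ ν·ξ):
  M: 517.8 − 1(108.4) − 2(21.13) = 367.1
  R: 1773 − 3(108.4) − 2(21.13) = 1406
  Q: 0 + 1(108.4) = 108.4
  V: 0 + 1(21.13) = 21.13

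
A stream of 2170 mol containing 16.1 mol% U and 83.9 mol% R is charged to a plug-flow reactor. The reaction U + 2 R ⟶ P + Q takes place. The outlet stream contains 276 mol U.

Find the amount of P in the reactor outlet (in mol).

For U: n = n₀ − 1ξ → 276 = 349.4 − 1ξ, giving ξ = 73.37 mol.
Outlet amounts (n = n₀ + ν ξ):
  U: 349.4 − 1(73.37) = 276
  R: 1821 − 2(73.37) = 1674
  P: 0 + 1(73.37) = 73.37
  Q: 0 + 1(73.37) = 73.37

73.4 mol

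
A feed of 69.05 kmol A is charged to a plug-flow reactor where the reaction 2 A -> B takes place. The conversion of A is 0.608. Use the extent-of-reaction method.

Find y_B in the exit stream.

A reacted = 0.608 × 69.05 = 41.98 kmol; ν_A = −2, so ξ = 41.98/2 = 20.99 kmol.
Outlet amounts (n = n₀ + ν ξ):
  A: 69.05 − 2(20.99) = 27.07
  B: 0 + 1(20.99) = 20.99
Total out = 48.06 kmol; y_B = 20.99 / 48.06 = 0.4368.

0.437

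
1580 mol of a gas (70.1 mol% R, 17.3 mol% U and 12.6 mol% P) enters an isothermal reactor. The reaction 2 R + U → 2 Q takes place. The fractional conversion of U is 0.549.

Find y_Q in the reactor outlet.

0.21

U reacted = 0.549 × 273.3 = 150.1 mol; ν_U = −1, so ξ = 150.1/1 = 150.1 mol.
Outlet amounts (n = n₀ + ν ξ):
  R: 1108 − 2(150.1) = 807.5
  U: 273.3 − 1(150.1) = 123.3
  Q: 0 + 2(150.1) = 300.1
  P: 199.1 (inert)
Total out = 1430 mol; y_Q = 300.1 / 1430 = 0.2099.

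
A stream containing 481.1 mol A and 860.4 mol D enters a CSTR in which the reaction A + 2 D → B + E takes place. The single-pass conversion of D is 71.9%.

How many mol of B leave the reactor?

309 mol

D reacted = 0.719 × 860.4 = 618.6 mol; ν_D = −2, so ξ = 618.6/2 = 309.3 mol.
Outlet amounts (n = n₀ + ν ξ):
  A: 481.1 − 1(309.3) = 171.8
  D: 860.4 − 2(309.3) = 241.8
  B: 0 + 1(309.3) = 309.3
  E: 0 + 1(309.3) = 309.3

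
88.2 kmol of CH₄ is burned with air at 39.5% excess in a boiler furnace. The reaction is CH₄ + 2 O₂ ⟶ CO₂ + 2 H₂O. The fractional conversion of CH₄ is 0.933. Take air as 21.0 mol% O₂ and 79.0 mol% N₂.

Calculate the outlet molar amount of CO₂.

82.3 kmol

Stoichiometric O₂ = 2 × 88.2 = 176.4 kmol; O₂ fed = 176.4 × 1.395 = 246.1 kmol.
N₂ fed = 246.1 × 79/21 = 925.7 kmol.
Fuel reacted = 0.933 × 88.2 → ξ = 82.29 kmol.
Outlet (n = n₀ + ν ξ):
  CH₄: 88.2 − 1(82.29) = 5.909
  O₂: 246.1 − 2(82.29) = 81.5
  N₂: 925.7 (inert)
  CO₂: 0 + 1(82.29) = 82.29
  H₂O: 0 + 2(82.29) = 164.6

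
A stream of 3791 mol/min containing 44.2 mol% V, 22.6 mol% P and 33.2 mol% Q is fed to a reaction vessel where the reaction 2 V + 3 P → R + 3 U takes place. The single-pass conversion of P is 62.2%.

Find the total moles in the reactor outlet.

P reacted = 0.622 × 856.8 = 532.9 mol/min; ν_P = −3, so ξ = 532.9/3 = 177.6 mol/min.
Outlet amounts (n = n₀ + ν ξ):
  V: 1676 − 2(177.6) = 1320
  P: 856.8 − 3(177.6) = 323.9
  R: 0 + 1(177.6) = 177.6
  U: 0 + 3(177.6) = 532.9
  Q: 1259 (inert)
Total out = 1320 + 323.9 + 177.6 + 532.9 + 1259 = 3613 mol/min.

3610 mol/min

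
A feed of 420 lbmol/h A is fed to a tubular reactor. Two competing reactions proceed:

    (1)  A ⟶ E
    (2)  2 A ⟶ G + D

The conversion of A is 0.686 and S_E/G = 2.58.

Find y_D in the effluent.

0.15

Conversion of A: A consumed = 0.686 × 420 = 288.1 lbmol/h = 1ξ₁ + 2ξ₂.
Selectivity: 1ξ₁ / (1ξ₂) = 2.58 → ξ₁ = 2.58 ξ₂.
Substitute: (1·2.58 + 2) ξ₂ = 288.1 → ξ₂ = 62.91 lbmol/h, ξ₁ = 162.3 lbmol/h.
Outlet amounts (n = n₀ + Σ ν·ξ):
  A: 420 − 1(162.3) − 2(62.91) = 131.9
  E: 0 + 1(162.3) = 162.3
  G: 0 + 1(62.91) = 62.91
  D: 0 + 1(62.91) = 62.91
Total out = 420 lbmol/h; y_D = 62.91 / 420 = 0.1498.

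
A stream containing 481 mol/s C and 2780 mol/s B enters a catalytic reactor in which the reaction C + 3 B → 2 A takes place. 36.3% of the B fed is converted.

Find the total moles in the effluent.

2590 mol/s

B reacted = 0.363 × 2780 = 1009 mol/s; ν_B = −3, so ξ = 1009/3 = 336.4 mol/s.
Outlet amounts (n = n₀ + ν ξ):
  C: 481 − 1(336.4) = 144.6
  B: 2780 − 3(336.4) = 1771
  A: 0 + 2(336.4) = 672.8
Total out = 144.6 + 1771 + 672.8 = 2588 mol/s.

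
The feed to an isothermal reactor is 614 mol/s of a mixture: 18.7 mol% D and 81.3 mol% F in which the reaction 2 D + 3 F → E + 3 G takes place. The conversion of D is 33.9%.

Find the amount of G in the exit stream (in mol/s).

D reacted = 0.339 × 114.8 = 38.92 mol/s; ν_D = −2, so ξ = 38.92/2 = 19.46 mol/s.
Outlet amounts (n = n₀ + ν ξ):
  D: 114.8 − 2(19.46) = 75.89
  F: 499.2 − 3(19.46) = 440.8
  E: 0 + 1(19.46) = 19.46
  G: 0 + 3(19.46) = 58.38

58.4 mol/s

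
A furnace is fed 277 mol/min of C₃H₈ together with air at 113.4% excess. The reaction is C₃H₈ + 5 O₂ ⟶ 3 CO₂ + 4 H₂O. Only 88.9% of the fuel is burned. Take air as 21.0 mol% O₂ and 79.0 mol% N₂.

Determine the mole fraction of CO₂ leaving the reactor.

Stoichiometric O₂ = 5 × 277 = 1385 mol/min; O₂ fed = 1385 × 2.134 = 2956 mol/min.
N₂ fed = 2956 × 79/21 = 11120 mol/min.
Fuel reacted = 0.889 × 277 → ξ = 246.3 mol/min.
Outlet (n = n₀ + ν ξ):
  C₃H₈: 277 − 1(246.3) = 30.75
  O₂: 2956 − 5(246.3) = 1724
  N₂: 11120 (inert)
  CO₂: 0 + 3(246.3) = 738.8
  H₂O: 0 + 4(246.3) = 985
Total out = 14600 mol/min; y_CO₂ = 738.8 / 14600 = 0.05061.

0.0506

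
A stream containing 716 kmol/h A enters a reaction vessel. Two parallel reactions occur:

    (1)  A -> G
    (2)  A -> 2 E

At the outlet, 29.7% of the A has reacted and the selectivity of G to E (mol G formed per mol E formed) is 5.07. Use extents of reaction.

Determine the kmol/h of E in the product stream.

Conversion of A: A consumed = 0.297 × 716 = 212.7 kmol/h = 1ξ₁ + 1ξ₂.
Selectivity: 1ξ₁ / (2ξ₂) = 5.07 → ξ₁ = 10.14 ξ₂.
Substitute: (1·10.14 + 1) ξ₂ = 212.7 → ξ₂ = 19.09 kmol/h, ξ₁ = 193.6 kmol/h.
Outlet amounts (n = n₀ + Σ ν·ξ):
  A: 716 − 1(193.6) − 1(19.09) = 503.3
  G: 0 + 1(193.6) = 193.6
  E: 0 + 2(19.09) = 38.18

38.2 kmol/h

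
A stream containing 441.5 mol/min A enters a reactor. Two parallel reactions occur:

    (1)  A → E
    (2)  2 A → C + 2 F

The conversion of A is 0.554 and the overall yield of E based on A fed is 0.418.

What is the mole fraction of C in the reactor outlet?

0.0637

Yield of E: 1ξ₁ / 441.5 = 0.418 → ξ₁ = 184.5 mol/min.
Conversion of A: 1ξ₁ + 2ξ₂ = 0.554 × 441.5 = 244.6 → ξ₂ = 30.02 mol/min.
Outlet amounts (n = n₀ + Σ ν·ξ):
  A: 441.5 − 1(184.5) − 2(30.02) = 196.9
  E: 0 + 1(184.5) = 184.5
  C: 0 + 1(30.02) = 30.02
  F: 0 + 2(30.02) = 60.04
Total out = 471.5 mol/min; y_C = 30.02 / 471.5 = 0.06367.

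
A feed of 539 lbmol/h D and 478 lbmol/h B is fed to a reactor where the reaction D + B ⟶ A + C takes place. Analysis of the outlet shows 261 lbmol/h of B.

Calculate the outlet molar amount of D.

For B: n = n₀ − 1ξ → 261 = 478 − 1ξ, giving ξ = 217 lbmol/h.
Outlet amounts (n = n₀ + ν ξ):
  D: 539 − 1(217) = 322
  B: 478 − 1(217) = 261
  A: 0 + 1(217) = 217
  C: 0 + 1(217) = 217

322 lbmol/h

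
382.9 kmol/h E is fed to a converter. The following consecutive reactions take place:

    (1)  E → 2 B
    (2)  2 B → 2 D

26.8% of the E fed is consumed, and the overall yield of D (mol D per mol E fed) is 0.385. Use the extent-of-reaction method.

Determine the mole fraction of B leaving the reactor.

Conversion of E: E consumed = 1ξ₁ = 0.268 × 382.9 → ξ₁ = 102.6 kmol/h.
Yield of D: 2ξ₂ / 382.9 = 0.385 → ξ₂ = 73.71 kmol/h.
Outlet amounts (n = n₀ + Σ ν·ξ):
  E: 382.9 − 1(102.6) = 280.3
  B: 0 + 2(102.6) − 2(73.71) = 57.82
  D: 0 + 2(73.71) = 147.4
Total out = 485.5 kmol/h; y_B = 57.82 / 485.5 = 0.1191.

0.119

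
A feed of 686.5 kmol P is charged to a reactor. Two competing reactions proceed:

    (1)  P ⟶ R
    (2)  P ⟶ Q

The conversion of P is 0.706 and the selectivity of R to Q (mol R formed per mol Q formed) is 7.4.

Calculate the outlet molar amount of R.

Conversion of P: P consumed = 0.706 × 686.5 = 484.7 kmol = 1ξ₁ + 1ξ₂.
Selectivity: 1ξ₁ / (1ξ₂) = 7.4 → ξ₁ = 7.4 ξ₂.
Substitute: (1·7.4 + 1) ξ₂ = 484.7 → ξ₂ = 57.7 kmol, ξ₁ = 427 kmol.
Outlet amounts (n = n₀ + Σ ν·ξ):
  P: 686.5 − 1(427) − 1(57.7) = 201.8
  R: 0 + 1(427) = 427
  Q: 0 + 1(57.7) = 57.7

427 kmol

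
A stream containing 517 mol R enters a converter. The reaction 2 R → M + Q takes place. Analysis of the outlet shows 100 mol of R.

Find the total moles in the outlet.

517 mol

For R: n = n₀ − 2ξ → 100 = 517 − 2ξ, giving ξ = 208.5 mol.
Outlet amounts (n = n₀ + ν ξ):
  R: 517 − 2(208.5) = 100
  M: 0 + 1(208.5) = 208.5
  Q: 0 + 1(208.5) = 208.5
Total out = 100 + 208.5 + 208.5 = 517 mol.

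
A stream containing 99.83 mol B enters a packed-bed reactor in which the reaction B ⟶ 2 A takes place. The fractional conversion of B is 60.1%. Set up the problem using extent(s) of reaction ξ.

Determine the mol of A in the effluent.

120 mol

B reacted = 0.601 × 99.83 = 60 mol; ν_B = −1, so ξ = 60/1 = 60 mol.
Outlet amounts (n = n₀ + ν ξ):
  B: 99.83 − 1(60) = 39.83
  A: 0 + 2(60) = 120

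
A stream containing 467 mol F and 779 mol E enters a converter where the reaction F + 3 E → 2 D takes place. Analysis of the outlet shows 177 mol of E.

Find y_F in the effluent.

For E: n = n₀ − 3ξ → 177 = 779 − 3ξ, giving ξ = 200.7 mol.
Outlet amounts (n = n₀ + ν ξ):
  F: 467 − 1(200.7) = 266.3
  E: 779 − 3(200.7) = 177
  D: 0 + 2(200.7) = 401.3
Total out = 844.7 mol; y_F = 266.3 / 844.7 = 0.3153.

0.315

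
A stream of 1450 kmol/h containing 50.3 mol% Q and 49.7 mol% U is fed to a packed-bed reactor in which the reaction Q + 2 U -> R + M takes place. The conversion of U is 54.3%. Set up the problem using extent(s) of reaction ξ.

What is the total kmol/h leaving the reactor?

1250 kmol/h

U reacted = 0.543 × 720.6 = 391.3 kmol/h; ν_U = −2, so ξ = 391.3/2 = 195.7 kmol/h.
Outlet amounts (n = n₀ + ν ξ):
  Q: 729.4 − 1(195.7) = 533.7
  U: 720.6 − 2(195.7) = 329.3
  R: 0 + 1(195.7) = 195.7
  M: 0 + 1(195.7) = 195.7
Total out = 533.7 + 329.3 + 195.7 + 195.7 = 1254 kmol/h.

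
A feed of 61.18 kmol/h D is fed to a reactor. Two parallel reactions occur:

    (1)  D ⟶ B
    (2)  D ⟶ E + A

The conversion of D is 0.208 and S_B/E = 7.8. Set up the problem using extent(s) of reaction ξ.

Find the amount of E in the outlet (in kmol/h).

Conversion of D: D consumed = 0.208 × 61.18 = 12.73 kmol/h = 1ξ₁ + 1ξ₂.
Selectivity: 1ξ₁ / (1ξ₂) = 7.8 → ξ₁ = 7.8 ξ₂.
Substitute: (1·7.8 + 1) ξ₂ = 12.73 → ξ₂ = 1.446 kmol/h, ξ₁ = 11.28 kmol/h.
Outlet amounts (n = n₀ + Σ ν·ξ):
  D: 61.18 − 1(11.28) − 1(1.446) = 48.45
  B: 0 + 1(11.28) = 11.28
  E: 0 + 1(1.446) = 1.446
  A: 0 + 1(1.446) = 1.446

1.45 kmol/h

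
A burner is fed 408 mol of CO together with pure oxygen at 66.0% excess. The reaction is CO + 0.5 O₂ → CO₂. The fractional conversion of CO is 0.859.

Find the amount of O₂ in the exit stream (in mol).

163 mol

Stoichiometric O₂ = 0.5 × 408 = 204 mol; O₂ fed = 204 × 1.660 = 338.6 mol.
Fuel reacted = 0.859 × 408 → ξ = 350.5 mol.
Outlet (n = n₀ + ν ξ):
  CO: 408 − 1(350.5) = 57.53
  O₂: 338.6 − 0.5(350.5) = 163.4
  CO₂: 0 + 1(350.5) = 350.5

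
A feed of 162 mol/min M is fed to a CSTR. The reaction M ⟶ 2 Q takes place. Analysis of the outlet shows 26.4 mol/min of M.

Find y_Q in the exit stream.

0.911

For M: n = n₀ − 1ξ → 26.4 = 162 − 1ξ, giving ξ = 135.6 mol/min.
Outlet amounts (n = n₀ + ν ξ):
  M: 162 − 1(135.6) = 26.4
  Q: 0 + 2(135.6) = 271.2
Total out = 297.6 mol/min; y_Q = 271.2 / 297.6 = 0.9113.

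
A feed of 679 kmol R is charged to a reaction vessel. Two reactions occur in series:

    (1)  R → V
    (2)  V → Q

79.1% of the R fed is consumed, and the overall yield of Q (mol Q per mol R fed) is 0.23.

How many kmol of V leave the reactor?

381 kmol

Conversion of R: R consumed = 1ξ₁ = 0.791 × 679 → ξ₁ = 537.1 kmol.
Yield of Q: 1ξ₂ / 679 = 0.23 → ξ₂ = 156.2 kmol.
Outlet amounts (n = n₀ + Σ ν·ξ):
  R: 679 − 1(537.1) = 141.9
  V: 0 + 1(537.1) − 1(156.2) = 380.9
  Q: 0 + 1(156.2) = 156.2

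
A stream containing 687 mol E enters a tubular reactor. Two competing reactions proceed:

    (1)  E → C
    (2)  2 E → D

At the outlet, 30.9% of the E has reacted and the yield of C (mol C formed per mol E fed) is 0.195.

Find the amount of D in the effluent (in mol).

Yield of C: 1ξ₁ / 687 = 0.195 → ξ₁ = 134 mol.
Conversion of E: 1ξ₁ + 2ξ₂ = 0.309 × 687 = 212.3 → ξ₂ = 39.16 mol.
Outlet amounts (n = n₀ + Σ ν·ξ):
  E: 687 − 1(134) − 2(39.16) = 474.7
  C: 0 + 1(134) = 134
  D: 0 + 1(39.16) = 39.16

39.2 mol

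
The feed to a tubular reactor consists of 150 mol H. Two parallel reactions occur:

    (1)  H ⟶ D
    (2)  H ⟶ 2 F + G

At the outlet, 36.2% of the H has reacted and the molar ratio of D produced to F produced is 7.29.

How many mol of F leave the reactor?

Conversion of H: H consumed = 0.362 × 150 = 54.3 mol = 1ξ₁ + 1ξ₂.
Selectivity: 1ξ₁ / (2ξ₂) = 7.29 → ξ₁ = 14.58 ξ₂.
Substitute: (1·14.58 + 1) ξ₂ = 54.3 → ξ₂ = 3.485 mol, ξ₁ = 50.81 mol.
Outlet amounts (n = n₀ + Σ ν·ξ):
  H: 150 − 1(50.81) − 1(3.485) = 95.7
  D: 0 + 1(50.81) = 50.81
  F: 0 + 2(3.485) = 6.97
  G: 0 + 1(3.485) = 3.485

6.97 mol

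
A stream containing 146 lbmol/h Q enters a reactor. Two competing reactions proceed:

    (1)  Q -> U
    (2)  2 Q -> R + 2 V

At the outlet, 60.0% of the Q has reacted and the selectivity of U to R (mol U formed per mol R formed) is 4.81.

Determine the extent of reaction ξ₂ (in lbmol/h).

ξ₂ = 12.9 lbmol/h

Conversion of Q: Q consumed = 0.6 × 146 = 87.6 lbmol/h = 1ξ₁ + 2ξ₂.
Selectivity: 1ξ₁ / (1ξ₂) = 4.81 → ξ₁ = 4.81 ξ₂.
Substitute: (1·4.81 + 2) ξ₂ = 87.6 → ξ₂ = 12.86 lbmol/h, ξ₁ = 61.87 lbmol/h.
Outlet amounts (n = n₀ + Σ ν·ξ):
  Q: 146 − 1(61.87) − 2(12.86) = 58.4
  U: 0 + 1(61.87) = 61.87
  R: 0 + 1(12.86) = 12.86
  V: 0 + 2(12.86) = 25.73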